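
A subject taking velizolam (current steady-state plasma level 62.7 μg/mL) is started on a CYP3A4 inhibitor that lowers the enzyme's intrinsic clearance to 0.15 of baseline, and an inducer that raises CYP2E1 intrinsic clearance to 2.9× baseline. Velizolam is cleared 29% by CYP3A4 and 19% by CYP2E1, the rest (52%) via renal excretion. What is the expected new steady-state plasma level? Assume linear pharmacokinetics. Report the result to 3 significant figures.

The CYP3A4 pathway (29% of clearance) drops to 0.15× activity: 0.29 × 0.15 = 0.0435.
The CYP2E1 pathway (19% of clearance) rises to 2.9× activity: 0.19 × 2.9 = 0.551.
The remaining 52% of clearance is unaffected.
CL_new/CL_old = 0.0435 + 0.551 + 0.52 = 1.1145.
Steady-state plasma level ∝ 1/CL: new value = 62.7 / 1.1145 = 56.3 μg/mL.

56.3 μg/mL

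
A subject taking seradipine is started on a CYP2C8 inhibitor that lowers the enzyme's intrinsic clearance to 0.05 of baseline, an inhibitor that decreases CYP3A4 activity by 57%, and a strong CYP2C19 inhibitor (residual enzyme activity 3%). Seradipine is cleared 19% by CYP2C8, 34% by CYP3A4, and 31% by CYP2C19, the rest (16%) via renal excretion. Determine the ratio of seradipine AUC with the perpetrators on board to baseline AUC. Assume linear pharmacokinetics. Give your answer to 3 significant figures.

3.08

The CYP2C8 pathway (19% of clearance) is reduced to 0.05× activity: 0.19 × 0.05 = 0.0095.
The CYP3A4 pathway (34% of clearance) drops to 0.43× activity: 0.34 × 0.43 = 0.1462.
The CYP2C19 pathway (31% of clearance) is reduced to 0.03× activity: 0.31 × 0.03 = 0.0093.
The remaining 16% of clearance is unaffected.
Relative clearance = 0.0095 + 0.1462 + 0.0093 + 0.16 = 0.325.
AUC ∝ 1/CL: fold-change = 1 / 0.325 = 3.08.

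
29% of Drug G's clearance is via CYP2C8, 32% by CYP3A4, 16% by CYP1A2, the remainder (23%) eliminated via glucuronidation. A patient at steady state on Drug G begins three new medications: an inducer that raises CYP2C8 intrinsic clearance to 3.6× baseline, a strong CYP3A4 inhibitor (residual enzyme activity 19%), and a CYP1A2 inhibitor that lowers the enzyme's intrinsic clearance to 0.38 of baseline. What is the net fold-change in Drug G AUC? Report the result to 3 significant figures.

0.717

The CYP2C8 pathway (29% of clearance) rises to 3.6× activity: 0.29 × 3.6 = 1.044.
The CYP3A4 pathway (32% of clearance) drops to 0.19× activity: 0.32 × 0.19 = 0.0608.
The CYP1A2 pathway (16% of clearance) falls to 0.38× activity: 0.16 × 0.38 = 0.0608.
The remaining 23% of clearance is unaffected.
CL_new/CL_old = 1.044 + 0.0608 + 0.0608 + 0.23 = 1.3956.
AUC ∝ 1/CL: fold-change = 1 / 1.3956 = 0.717.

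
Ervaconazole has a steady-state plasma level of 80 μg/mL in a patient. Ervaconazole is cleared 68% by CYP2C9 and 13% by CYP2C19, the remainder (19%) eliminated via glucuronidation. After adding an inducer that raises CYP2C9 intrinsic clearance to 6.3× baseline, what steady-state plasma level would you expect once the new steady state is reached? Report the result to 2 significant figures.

17 μg/mL

The CYP2C9 pathway (68% of clearance) increases to 6.3× activity: 0.68 × 6.3 = 4.284.
CYP2C19 (13%) and the residual 19% are unaffected.
New clearance relative to baseline: 4.284 + 0.13 + 0.19 = 4.604.
With dosing unchanged, steady-state plasma level scales as 1/CL: 80 / 4.604 = 17 μg/mL.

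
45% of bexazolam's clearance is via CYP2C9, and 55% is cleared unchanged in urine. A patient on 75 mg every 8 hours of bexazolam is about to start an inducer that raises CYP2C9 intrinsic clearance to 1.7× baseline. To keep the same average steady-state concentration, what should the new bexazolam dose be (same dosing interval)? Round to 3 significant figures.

98.6 mg

The CYP2C9 pathway (45% of clearance) is boosted to 1.7× activity: 0.45 × 1.7 = 0.765.
The remaining 55% of clearance is unaffected.
Relative clearance = 0.765 + 0.55 = 1.315.
Css,avg = (dose rate)/CL, so holding Css fixed requires dose ∝ CL: 75 × 1.315 = 98.6 mg.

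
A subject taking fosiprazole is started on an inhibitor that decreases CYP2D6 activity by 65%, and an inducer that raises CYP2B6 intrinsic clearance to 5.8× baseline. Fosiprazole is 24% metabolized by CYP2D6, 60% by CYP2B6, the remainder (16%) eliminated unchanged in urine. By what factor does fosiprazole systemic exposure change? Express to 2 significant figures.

0.27

The CYP2D6 pathway (24% of clearance) drops to 0.35× activity: 0.24 × 0.35 = 0.084.
The CYP2B6 pathway (60% of clearance) increases to 5.8× activity: 0.6 × 5.8 = 3.48.
The remaining 16% of clearance is unaffected.
New clearance relative to baseline: 0.084 + 3.48 + 0.16 = 3.724.
Systemic exposure ∝ 1/CL: fold-change = 1 / 3.724 = 0.27.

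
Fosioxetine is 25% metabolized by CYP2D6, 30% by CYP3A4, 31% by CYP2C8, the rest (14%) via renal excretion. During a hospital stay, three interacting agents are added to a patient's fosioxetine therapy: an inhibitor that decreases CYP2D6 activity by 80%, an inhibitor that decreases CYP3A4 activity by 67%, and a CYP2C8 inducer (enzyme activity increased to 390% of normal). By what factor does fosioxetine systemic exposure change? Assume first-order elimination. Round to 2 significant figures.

The CYP2D6 pathway (25% of clearance) is reduced to 0.2× activity: 0.25 × 0.2 = 0.05.
The CYP3A4 pathway (30% of clearance) is reduced to 0.33× activity: 0.3 × 0.33 = 0.099.
The CYP2C8 pathway (31% of clearance) rises to 3.9× activity: 0.31 × 3.9 = 1.209.
The remaining 14% of clearance is unaffected.
CL_new/CL_old = 0.05 + 0.099 + 1.209 + 0.14 = 1.498.
Net systemic exposure ratio = 1 / 1.498 = 0.67.

0.67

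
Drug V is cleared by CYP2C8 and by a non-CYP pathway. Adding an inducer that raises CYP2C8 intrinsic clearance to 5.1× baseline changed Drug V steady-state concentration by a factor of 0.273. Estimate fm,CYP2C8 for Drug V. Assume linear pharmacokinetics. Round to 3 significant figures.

CL'/CL = 1 / 0.273 = 3.663
5.1·fm + (1 − fm) = 3.663
fm = (3.663 − 1) / (5.1 − 1) = 0.650

0.650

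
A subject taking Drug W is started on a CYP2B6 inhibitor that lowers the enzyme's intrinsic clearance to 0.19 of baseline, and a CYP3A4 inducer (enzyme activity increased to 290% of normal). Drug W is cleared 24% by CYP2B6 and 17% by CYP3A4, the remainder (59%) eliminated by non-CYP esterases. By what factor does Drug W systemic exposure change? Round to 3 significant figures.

0.886

CYP2B6: 0.24 × 0.19 = 0.0456
CYP3A4: 0.17 × 2.9 = 0.493
Other: 0.59 (unchanged)
Relative clearance = 0.0456 + 0.493 + 0.59 = 1.1286.
Net systemic exposure ratio = 1 / 1.1286 = 0.886.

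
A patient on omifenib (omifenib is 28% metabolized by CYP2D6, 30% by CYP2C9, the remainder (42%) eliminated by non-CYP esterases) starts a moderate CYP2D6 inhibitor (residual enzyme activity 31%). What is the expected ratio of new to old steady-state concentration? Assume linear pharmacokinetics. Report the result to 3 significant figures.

CYP2D6: 0.28 × 0.31 = 0.0868
CYP2C9: 0.3 (unchanged)
Other: 0.42 (unchanged)
New clearance relative to baseline: 0.0868 + 0.3 + 0.42 = 0.8068.
Steady-state concentration ratio = CL_old/CL_new = 1 / 0.8068 = 1.24.

1.24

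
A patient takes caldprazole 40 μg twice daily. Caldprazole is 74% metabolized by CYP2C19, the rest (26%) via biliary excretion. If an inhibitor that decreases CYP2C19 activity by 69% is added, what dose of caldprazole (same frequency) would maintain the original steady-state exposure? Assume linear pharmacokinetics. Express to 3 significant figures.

The CYP2C19 pathway (74% of clearance) is reduced to 0.31× activity: 0.74 × 0.31 = 0.2294.
The remaining 26% of clearance is unaffected.
CL_new/CL_old = 0.2294 + 0.26 = 0.4894.
Css,avg = (dose rate)/CL, so holding Css fixed requires dose ∝ CL: 40 × 0.4894 = 19.6 μg.

19.6 μg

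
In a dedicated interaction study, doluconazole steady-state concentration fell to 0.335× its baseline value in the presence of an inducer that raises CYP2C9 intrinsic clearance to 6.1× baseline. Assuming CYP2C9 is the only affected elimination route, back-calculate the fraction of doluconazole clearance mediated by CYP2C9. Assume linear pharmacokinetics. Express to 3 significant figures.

Call the CYP2C9 fraction fm. After the interaction, CL_new/CL_old = fm × 6.1 + (1 − fm).
Steady-state concentration ratio = 1 / (new CL fraction), so new CL fraction = 1 / 0.335 = 2.985.
fm × 6.1 + 1 − fm = 2.985  ⇒  fm × (6.1 − 1) = 1.985  ⇒  fm = 0.389.

0.389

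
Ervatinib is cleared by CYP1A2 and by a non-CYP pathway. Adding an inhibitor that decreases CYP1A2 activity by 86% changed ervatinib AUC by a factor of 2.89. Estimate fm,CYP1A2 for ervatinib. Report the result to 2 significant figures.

Write x for the fraction cleared via CYP1A2. The observed AUC change means clearance fell to 1/2.89 = 0.346 of baseline.
Only the CYP1A2 route changed, so 0.346 = x·0.14 + (1 − x), giving x = 0.76.

0.76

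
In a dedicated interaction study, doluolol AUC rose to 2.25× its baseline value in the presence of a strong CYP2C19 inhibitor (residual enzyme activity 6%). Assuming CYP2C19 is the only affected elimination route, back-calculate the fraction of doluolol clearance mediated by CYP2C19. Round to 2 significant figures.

Call the CYP2C19 fraction fm. After the interaction, CL_new/CL_old = fm × 0.06 + (1 − fm).
AUC ratio = 1 / (new CL fraction), so new CL fraction = 1 / 2.25 = 0.4444.
fm × 0.06 + 1 − fm = 0.4444  ⇒  fm × (0.06 − 1) = −0.5556  ⇒  fm = 0.59.

0.59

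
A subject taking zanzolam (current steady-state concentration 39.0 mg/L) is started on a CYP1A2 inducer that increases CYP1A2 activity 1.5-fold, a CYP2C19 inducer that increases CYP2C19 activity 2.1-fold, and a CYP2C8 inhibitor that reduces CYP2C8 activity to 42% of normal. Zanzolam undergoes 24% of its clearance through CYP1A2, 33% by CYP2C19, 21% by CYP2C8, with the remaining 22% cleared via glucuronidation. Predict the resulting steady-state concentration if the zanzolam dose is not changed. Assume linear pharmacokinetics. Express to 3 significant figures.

28.7 mg/L

The CYP1A2 pathway (24% of clearance) is boosted to 1.5× activity: 0.24 × 1.5 = 0.36.
The CYP2C19 pathway (33% of clearance) is boosted to 2.1× activity: 0.33 × 2.1 = 0.693.
The CYP2C8 pathway (21% of clearance) falls to 0.42× activity: 0.21 × 0.42 = 0.0882.
The remaining 22% of clearance is unaffected.
Relative clearance = 0.36 + 0.693 + 0.0882 + 0.22 = 1.3612.
New steady-state concentration = 39.0 / 1.3612 = 28.7 mg/L (concentration scales inversely with clearance).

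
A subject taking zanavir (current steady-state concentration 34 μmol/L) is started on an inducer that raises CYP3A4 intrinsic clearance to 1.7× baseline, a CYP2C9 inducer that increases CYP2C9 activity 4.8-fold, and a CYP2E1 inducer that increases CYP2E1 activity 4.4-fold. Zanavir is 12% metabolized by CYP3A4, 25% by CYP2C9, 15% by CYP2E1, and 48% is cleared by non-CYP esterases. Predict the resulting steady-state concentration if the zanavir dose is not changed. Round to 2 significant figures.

The CYP3A4 pathway (12% of clearance) increases to 1.7× activity: 0.12 × 1.7 = 0.204.
The CYP2C9 pathway (25% of clearance) is boosted to 4.8× activity: 0.25 × 4.8 = 1.2.
The CYP2E1 pathway (15% of clearance) increases to 4.4× activity: 0.15 × 4.4 = 0.66.
Non-CYP routes (48%) are unchanged.
New clearance relative to baseline: 0.204 + 1.2 + 0.66 + 0.48 = 2.544.
New steady-state concentration = 34 / 2.544 = 13 μmol/L (concentration scales inversely with clearance).

13 μmol/L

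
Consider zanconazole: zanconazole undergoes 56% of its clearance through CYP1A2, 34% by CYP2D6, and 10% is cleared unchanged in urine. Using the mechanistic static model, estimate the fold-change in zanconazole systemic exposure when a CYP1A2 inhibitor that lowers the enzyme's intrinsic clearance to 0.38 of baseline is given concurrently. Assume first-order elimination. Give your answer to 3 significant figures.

1.53

The CYP1A2 pathway (56% of clearance) is reduced to 0.38× activity: 0.56 × 0.38 = 0.2128.
CYP2D6 (34%) and the residual 10% are unaffected.
New clearance relative to baseline: 0.2128 + 0.34 + 0.1 = 0.6528.
Systemic exposure ratio = CL_old/CL_new = 1 / 0.6528 = 1.53.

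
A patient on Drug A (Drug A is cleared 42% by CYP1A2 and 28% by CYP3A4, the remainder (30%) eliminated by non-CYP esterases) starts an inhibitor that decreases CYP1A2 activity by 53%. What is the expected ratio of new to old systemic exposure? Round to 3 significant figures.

1.29

The CYP1A2 pathway (42% of clearance) drops to 0.47× activity: 0.42 × 0.47 = 0.1974.
CYP3A4 (28%) and the residual 30% are unaffected.
Relative clearance = 0.1974 + 0.28 + 0.3 = 0.7774.
Systemic exposure is inversely proportional to clearance, so the fold-change is 1 / 0.7774 = 1.29.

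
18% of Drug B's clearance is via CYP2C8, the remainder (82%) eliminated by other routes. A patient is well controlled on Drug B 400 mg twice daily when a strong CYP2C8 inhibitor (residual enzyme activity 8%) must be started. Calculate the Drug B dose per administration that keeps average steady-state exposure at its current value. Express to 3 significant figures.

The CYP2C8 pathway (18% of clearance) falls to 0.08× activity: 0.18 × 0.08 = 0.0144.
The remaining 82% of clearance is unaffected.
CL_new/CL_old = 0.0144 + 0.82 = 0.8344.
Css,avg = (dose rate)/CL, so holding Css fixed requires dose ∝ CL: 400 × 0.8344 = 334 mg.

334 mg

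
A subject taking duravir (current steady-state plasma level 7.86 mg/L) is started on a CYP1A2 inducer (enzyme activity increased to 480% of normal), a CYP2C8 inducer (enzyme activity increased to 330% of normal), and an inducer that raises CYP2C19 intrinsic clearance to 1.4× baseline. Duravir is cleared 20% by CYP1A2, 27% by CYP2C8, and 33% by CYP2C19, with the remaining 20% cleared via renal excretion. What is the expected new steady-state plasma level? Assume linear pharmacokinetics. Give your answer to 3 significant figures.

3.13 mg/L

CYP1A2: 0.2 × 4.8 = 0.96
CYP2C8: 0.27 × 3.3 = 0.891
CYP2C19: 0.33 × 1.4 = 0.462
Other: 0.2 (unchanged)
CL_new/CL_old = 0.96 + 0.891 + 0.462 + 0.2 = 2.513.
Dividing the baseline by the relative clearance: 7.86 / 2.513 = 3.13 mg/L.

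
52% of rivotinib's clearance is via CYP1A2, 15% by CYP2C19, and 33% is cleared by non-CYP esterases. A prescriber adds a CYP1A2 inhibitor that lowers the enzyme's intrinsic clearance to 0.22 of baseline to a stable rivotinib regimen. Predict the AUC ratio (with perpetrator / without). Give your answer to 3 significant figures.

CYP1A2: 0.52 × 0.22 = 0.1144
CYP2C19: 0.15 (unchanged)
Other: 0.33 (unchanged)
CL_new/CL_old = 0.1144 + 0.15 + 0.33 = 0.5944.
AUC is inversely proportional to clearance, so the fold-change is 1 / 0.5944 = 1.68.

1.68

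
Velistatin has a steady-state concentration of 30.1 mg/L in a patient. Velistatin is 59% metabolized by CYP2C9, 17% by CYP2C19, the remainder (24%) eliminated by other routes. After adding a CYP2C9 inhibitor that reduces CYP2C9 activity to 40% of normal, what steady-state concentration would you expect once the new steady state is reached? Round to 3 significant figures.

The CYP2C9 pathway (59% of clearance) is reduced to 0.4× activity: 0.59 × 0.4 = 0.236.
CYP2C19 (17%) and the residual 24% are unaffected.
New clearance relative to baseline: 0.236 + 0.17 + 0.24 = 0.646.
New steady-state concentration = baseline ÷ relative clearance = 30.1 / 0.646 = 46.6 mg/L.

46.6 mg/L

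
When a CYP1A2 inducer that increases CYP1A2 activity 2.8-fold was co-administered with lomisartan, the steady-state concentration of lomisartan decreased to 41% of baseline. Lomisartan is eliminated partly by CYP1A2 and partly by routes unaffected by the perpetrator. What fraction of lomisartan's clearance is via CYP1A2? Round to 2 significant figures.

0.80

Let fm be the CYP1A2 fraction. New clearance relative to baseline = fm × 2.8 + (1 − fm).
Steady-state concentration ratio = 1 / (new CL fraction), so new CL fraction = 1 / 0.410 = 2.439.
fm × 2.8 + 1 − fm = 2.439  ⇒  fm × (2.8 − 1) = 1.439  ⇒  fm = 0.80.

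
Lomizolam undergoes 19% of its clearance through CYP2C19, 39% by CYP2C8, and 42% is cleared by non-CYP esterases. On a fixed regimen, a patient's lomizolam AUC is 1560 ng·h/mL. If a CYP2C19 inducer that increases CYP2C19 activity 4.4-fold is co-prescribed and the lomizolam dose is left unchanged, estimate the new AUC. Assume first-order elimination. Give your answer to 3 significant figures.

The CYP2C19 pathway (19% of clearance) rises to 4.4× activity: 0.19 × 4.4 = 0.836.
CYP2C8 (39%) and the residual 42% are unaffected.
New clearance relative to baseline: 0.836 + 0.39 + 0.42 = 1.646.
With dosing unchanged, AUC scales as 1/CL: 1560 / 1.646 = 948 ng·h/mL.

948 ng·h/mL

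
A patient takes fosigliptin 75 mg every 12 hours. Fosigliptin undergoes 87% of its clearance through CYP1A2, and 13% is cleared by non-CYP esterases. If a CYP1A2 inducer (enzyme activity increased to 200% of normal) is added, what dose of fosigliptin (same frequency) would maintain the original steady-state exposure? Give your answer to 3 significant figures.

140 mg

The CYP1A2 pathway (87% of clearance) rises to 2× activity: 0.87 × 2 = 1.74.
Non-CYP routes (13%) are unchanged.
CL_new/CL_old = 1.74 + 0.13 = 1.87.
Exposure is unchanged when dose changes in proportion to clearance. New dose = 75 mg × 1.87 = 140 mg.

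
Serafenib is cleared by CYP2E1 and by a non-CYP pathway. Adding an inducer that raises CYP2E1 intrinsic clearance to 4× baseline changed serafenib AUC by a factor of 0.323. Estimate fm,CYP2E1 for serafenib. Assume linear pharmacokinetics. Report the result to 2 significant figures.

0.70

Let fm be the CYP2E1 fraction. New clearance relative to baseline = fm × 4 + (1 − fm).
AUC ratio = 1 / (new CL fraction), so new CL fraction = 1 / 0.323 = 3.096.
fm × 4 + 1 − fm = 3.096  ⇒  fm × (4 − 1) = 2.096  ⇒  fm = 0.70.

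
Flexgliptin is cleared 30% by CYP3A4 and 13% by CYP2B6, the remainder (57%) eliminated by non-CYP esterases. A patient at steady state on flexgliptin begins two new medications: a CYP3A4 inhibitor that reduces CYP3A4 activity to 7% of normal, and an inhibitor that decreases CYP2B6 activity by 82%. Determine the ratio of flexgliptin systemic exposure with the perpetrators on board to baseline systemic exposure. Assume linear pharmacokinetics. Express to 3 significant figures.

The CYP3A4 pathway (30% of clearance) drops to 0.07× activity: 0.3 × 0.07 = 0.021.
The CYP2B6 pathway (13% of clearance) falls to 0.18× activity: 0.13 × 0.18 = 0.0234.
The remaining 57% of clearance is unaffected.
CL_new/CL_old = 0.021 + 0.0234 + 0.57 = 0.6144.
Systemic exposure ∝ 1/CL: fold-change = 1 / 0.6144 = 1.63.

1.63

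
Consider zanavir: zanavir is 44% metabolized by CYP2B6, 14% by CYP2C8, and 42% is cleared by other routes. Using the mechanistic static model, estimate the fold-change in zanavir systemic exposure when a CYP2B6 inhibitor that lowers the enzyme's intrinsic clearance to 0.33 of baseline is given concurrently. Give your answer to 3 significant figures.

1.42

CYP2B6: 0.44 × 0.33 = 0.1452
CYP2C8: 0.14 (unchanged)
Other: 0.42 (unchanged)
CL_new/CL_old = 0.1452 + 0.14 + 0.42 = 0.7052.
Systemic exposure ratio = CL_old/CL_new = 1 / 0.7052 = 1.42.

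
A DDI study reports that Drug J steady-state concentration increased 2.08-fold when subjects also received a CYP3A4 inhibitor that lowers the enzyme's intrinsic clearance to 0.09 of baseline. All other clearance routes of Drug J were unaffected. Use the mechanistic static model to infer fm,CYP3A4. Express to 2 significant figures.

0.57

Let x = fm,CYP3A4. Because steady-state concentration ∝ 1/CL, relative clearance fell to 1/2.08 = 0.4808.
Setting x·0.09 + (1 − x) = 0.4808 and solving: x = (0.4808 − 1)/(0.09 − 1) = 0.57.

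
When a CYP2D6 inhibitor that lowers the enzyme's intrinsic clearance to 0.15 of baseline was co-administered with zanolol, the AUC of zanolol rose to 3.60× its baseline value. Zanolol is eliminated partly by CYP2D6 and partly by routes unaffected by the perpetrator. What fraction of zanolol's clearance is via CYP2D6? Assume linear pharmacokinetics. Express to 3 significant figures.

0.850

Call the CYP2D6 fraction fm. After the interaction, CL_new/CL_old = fm × 0.15 + (1 − fm).
AUC ratio = 1 / (new CL fraction), so new CL fraction = 1 / 3.60 = 0.2778.
fm × 0.15 + 1 − fm = 0.2778  ⇒  fm × (0.15 − 1) = −0.7222  ⇒  fm = 0.850.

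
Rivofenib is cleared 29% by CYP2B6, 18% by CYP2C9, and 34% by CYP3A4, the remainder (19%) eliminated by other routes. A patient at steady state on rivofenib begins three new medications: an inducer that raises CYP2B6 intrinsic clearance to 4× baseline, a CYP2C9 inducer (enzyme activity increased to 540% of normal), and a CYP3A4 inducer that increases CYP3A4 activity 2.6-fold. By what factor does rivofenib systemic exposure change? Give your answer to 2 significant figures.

0.31

The CYP2B6 pathway (29% of clearance) is boosted to 4× activity: 0.29 × 4 = 1.16.
The CYP2C9 pathway (18% of clearance) rises to 5.4× activity: 0.18 × 5.4 = 0.972.
The CYP3A4 pathway (34% of clearance) is boosted to 2.6× activity: 0.34 × 2.6 = 0.884.
The remaining 19% of clearance is unaffected.
CL_new/CL_old = 1.16 + 0.972 + 0.884 + 0.19 = 3.206.
Net systemic exposure ratio = 1 / 3.206 = 0.31.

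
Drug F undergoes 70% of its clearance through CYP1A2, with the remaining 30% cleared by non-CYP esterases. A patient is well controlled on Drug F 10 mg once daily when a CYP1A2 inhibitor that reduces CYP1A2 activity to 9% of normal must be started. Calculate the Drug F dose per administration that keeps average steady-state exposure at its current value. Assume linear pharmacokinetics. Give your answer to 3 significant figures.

3.63 mg

The CYP1A2 pathway (70% of clearance) drops to 0.09× activity: 0.7 × 0.09 = 0.063.
The remaining 30% of clearance is unaffected.
New clearance relative to baseline: 0.063 + 0.3 = 0.363.
Exposure is unchanged when dose changes in proportion to clearance. New dose = 10 mg × 0.363 = 3.63 mg.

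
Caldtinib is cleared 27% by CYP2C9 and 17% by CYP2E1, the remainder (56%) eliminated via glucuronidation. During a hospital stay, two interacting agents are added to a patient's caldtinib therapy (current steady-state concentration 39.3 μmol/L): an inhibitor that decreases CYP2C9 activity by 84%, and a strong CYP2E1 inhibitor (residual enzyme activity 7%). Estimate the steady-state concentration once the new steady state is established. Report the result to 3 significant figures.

The CYP2C9 pathway (27% of clearance) drops to 0.16× activity: 0.27 × 0.16 = 0.0432.
The CYP2E1 pathway (17% of clearance) is reduced to 0.07× activity: 0.17 × 0.07 = 0.0119.
The remaining 56% of clearance is unaffected.
CL_new/CL_old = 0.0432 + 0.0119 + 0.56 = 0.6151.
Steady-state concentration ∝ 1/CL: new value = 39.3 / 0.6151 = 63.9 μmol/L.

63.9 μmol/L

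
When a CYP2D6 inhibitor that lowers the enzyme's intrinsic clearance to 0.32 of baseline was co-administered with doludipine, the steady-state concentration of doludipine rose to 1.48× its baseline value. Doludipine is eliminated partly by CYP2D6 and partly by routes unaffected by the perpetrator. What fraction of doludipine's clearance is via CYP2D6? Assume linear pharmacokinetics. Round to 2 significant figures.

CL'/CL = 1 / 1.48 = 0.6757
0.32·fm + (1 − fm) = 0.6757
fm = (0.6757 − 1) / (0.32 − 1) = 0.48

0.48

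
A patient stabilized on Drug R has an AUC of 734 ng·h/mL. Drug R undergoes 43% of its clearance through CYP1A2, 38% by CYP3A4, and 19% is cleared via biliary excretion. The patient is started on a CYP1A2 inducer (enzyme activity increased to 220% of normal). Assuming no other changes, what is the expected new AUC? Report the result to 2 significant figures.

4.8 × 10² ng·h/mL

CYP1A2: 0.43 × 2.2 = 0.946
CYP3A4: 0.38 (unchanged)
Other: 0.19 (unchanged)
Relative clearance = 0.946 + 0.38 + 0.19 = 1.516.
With dosing unchanged, AUC scales as 1/CL: 734 / 1.516 = 4.8 × 10² ng·h/mL.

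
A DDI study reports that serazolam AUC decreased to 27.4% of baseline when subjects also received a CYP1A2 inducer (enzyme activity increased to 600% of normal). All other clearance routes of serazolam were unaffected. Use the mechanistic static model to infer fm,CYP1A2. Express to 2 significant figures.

CL'/CL = 1 / 0.274 = 3.65
6·fm + (1 − fm) = 3.65
fm = (3.65 − 1) / (6 − 1) = 0.53

0.53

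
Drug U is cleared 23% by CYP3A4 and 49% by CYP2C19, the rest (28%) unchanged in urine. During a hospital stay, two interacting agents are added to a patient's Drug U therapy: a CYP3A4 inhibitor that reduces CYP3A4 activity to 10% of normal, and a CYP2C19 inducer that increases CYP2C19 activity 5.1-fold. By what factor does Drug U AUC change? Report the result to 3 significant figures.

0.357

CYP3A4: 0.23 × 0.1 = 0.023
CYP2C19: 0.49 × 5.1 = 2.499
Other: 0.28 (unchanged)
CL_new/CL_old = 0.023 + 2.499 + 0.28 = 2.802.
Because AUC varies inversely with clearance, the combined effect is 1 / 2.802 = 0.357.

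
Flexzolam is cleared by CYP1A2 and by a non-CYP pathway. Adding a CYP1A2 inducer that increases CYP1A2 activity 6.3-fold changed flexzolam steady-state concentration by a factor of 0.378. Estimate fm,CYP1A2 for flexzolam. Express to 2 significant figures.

Write x for the fraction cleared via CYP1A2. The observed steady-state concentration change means clearance rose to 1/0.378 = 2.646 of baseline.
Only the CYP1A2 route changed, so 2.646 = x·6.3 + (1 − x), giving x = 0.31.

0.31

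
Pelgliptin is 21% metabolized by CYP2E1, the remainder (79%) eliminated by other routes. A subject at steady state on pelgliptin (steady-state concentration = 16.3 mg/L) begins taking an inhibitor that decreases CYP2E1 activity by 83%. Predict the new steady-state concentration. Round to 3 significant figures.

19.7 mg/L

CYP2E1: 0.21 × 0.17 = 0.0357
Other: 0.79 (unchanged)
CL_new/CL_old = 0.0357 + 0.79 = 0.8257.
With dosing unchanged, steady-state concentration scales as 1/CL: 16.3 / 0.8257 = 19.7 mg/L.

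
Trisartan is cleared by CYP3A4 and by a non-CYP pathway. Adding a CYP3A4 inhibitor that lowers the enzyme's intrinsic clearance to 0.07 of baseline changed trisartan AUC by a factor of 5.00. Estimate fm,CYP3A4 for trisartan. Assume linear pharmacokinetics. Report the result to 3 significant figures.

0.860

Let fm be the CYP3A4 fraction. New clearance relative to baseline = fm × 0.07 + (1 − fm).
AUC ratio = 1 / (new CL fraction), so new CL fraction = 1 / 5.00 = 0.2.
fm × 0.07 + 1 − fm = 0.2  ⇒  fm × (0.07 − 1) = −0.8  ⇒  fm = 0.860.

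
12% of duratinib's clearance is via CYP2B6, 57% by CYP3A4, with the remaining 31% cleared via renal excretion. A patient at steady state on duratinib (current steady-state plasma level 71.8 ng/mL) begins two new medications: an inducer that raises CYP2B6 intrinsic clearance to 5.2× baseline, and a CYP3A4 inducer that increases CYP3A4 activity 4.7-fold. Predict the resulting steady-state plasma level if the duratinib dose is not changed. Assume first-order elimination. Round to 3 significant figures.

19.9 ng/mL

CYP2B6: 0.12 × 5.2 = 0.624
CYP3A4: 0.57 × 4.7 = 2.679
Other: 0.31 (unchanged)
CL_new/CL_old = 0.624 + 2.679 + 0.31 = 3.613.
New steady-state plasma level = 71.8 / 3.613 = 19.9 ng/mL (concentration scales inversely with clearance).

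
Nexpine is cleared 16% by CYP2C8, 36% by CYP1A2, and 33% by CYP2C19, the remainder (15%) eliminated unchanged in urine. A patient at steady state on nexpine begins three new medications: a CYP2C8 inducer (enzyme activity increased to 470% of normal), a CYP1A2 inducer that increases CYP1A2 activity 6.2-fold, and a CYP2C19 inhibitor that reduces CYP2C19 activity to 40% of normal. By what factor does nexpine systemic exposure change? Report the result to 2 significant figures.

0.31

The CYP2C8 pathway (16% of clearance) is boosted to 4.7× activity: 0.16 × 4.7 = 0.752.
The CYP1A2 pathway (36% of clearance) is boosted to 6.2× activity: 0.36 × 6.2 = 2.232.
The CYP2C19 pathway (33% of clearance) drops to 0.4× activity: 0.33 × 0.4 = 0.132.
The remaining 15% of clearance is unaffected.
New clearance relative to baseline: 0.752 + 2.232 + 0.132 + 0.15 = 3.266.
Because systemic exposure varies inversely with clearance, the combined effect is 1 / 3.266 = 0.31.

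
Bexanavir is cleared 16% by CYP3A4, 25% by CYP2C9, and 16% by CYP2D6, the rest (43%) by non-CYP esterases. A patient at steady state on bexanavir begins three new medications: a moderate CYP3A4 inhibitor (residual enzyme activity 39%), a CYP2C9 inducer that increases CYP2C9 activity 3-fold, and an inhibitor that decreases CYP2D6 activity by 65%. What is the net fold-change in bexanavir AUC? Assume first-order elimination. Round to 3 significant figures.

0.770

The CYP3A4 pathway (16% of clearance) is reduced to 0.39× activity: 0.16 × 0.39 = 0.0624.
The CYP2C9 pathway (25% of clearance) rises to 3× activity: 0.25 × 3 = 0.75.
The CYP2D6 pathway (16% of clearance) falls to 0.35× activity: 0.16 × 0.35 = 0.056.
Non-CYP routes (43%) are unchanged.
New clearance relative to baseline: 0.0624 + 0.75 + 0.056 + 0.43 = 1.2984.
Because AUC varies inversely with clearance, the combined effect is 1 / 1.2984 = 0.770.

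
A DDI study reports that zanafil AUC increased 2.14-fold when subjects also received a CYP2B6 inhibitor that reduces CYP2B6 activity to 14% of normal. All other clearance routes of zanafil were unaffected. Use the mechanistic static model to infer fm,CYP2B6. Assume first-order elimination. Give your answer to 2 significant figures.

Call the CYP2B6 fraction fm. After the interaction, CL_new/CL_old = fm × 0.14 + (1 − fm).
AUC ratio = 1 / (new CL fraction), so new CL fraction = 1 / 2.14 = 0.4673.
fm × 0.14 + 1 − fm = 0.4673  ⇒  fm × (0.14 − 1) = −0.5327  ⇒  fm = 0.62.

0.62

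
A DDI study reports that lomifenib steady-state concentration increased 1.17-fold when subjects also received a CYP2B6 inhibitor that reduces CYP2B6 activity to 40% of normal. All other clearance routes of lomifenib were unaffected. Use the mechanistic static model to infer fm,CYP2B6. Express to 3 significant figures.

0.242

CL'/CL = 1 / 1.17 = 0.8547
0.4·fm + (1 − fm) = 0.8547
fm = (0.8547 − 1) / (0.4 − 1) = 0.242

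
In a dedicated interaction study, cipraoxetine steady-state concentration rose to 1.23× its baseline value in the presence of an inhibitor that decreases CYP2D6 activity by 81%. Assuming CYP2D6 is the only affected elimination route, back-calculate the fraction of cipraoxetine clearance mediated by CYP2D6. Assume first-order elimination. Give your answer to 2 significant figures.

0.23

Call the CYP2D6 fraction fm. After the interaction, CL_new/CL_old = fm × 0.19 + (1 − fm).
Steady-state concentration ratio = 1 / (new CL fraction), so new CL fraction = 1 / 1.23 = 0.813.
fm × 0.19 + 1 − fm = 0.813  ⇒  fm × (0.19 − 1) = −0.187  ⇒  fm = 0.23.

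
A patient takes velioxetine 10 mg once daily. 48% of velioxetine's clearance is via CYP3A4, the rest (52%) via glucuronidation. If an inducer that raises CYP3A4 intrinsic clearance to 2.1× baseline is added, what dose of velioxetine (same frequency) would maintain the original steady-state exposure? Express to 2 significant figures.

15 mg

CYP3A4: 0.48 × 2.1 = 1.008
Other: 0.52 (unchanged)
Relative clearance = 1.008 + 0.52 = 1.528.
Exposure is unchanged when dose changes in proportion to clearance. New dose = 10 mg × 1.528 = 15 mg.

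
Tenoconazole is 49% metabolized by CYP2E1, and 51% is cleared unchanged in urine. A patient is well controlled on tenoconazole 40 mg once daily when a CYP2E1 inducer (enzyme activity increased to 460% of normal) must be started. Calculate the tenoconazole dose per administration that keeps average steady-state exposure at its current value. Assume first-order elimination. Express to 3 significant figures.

111 mg

CYP2E1: 0.49 × 4.6 = 2.254
Other: 0.51 (unchanged)
Relative clearance = 2.254 + 0.51 = 2.764.
Css,avg = (dose rate)/CL, so holding Css fixed requires dose ∝ CL: 40 × 2.764 = 111 mg.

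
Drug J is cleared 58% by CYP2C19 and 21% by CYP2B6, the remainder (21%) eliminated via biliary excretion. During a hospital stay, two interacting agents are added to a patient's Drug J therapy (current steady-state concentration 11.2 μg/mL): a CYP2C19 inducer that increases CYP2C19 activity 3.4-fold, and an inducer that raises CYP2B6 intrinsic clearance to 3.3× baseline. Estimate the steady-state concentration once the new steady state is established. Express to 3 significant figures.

The CYP2C19 pathway (58% of clearance) is boosted to 3.4× activity: 0.58 × 3.4 = 1.972.
The CYP2B6 pathway (21% of clearance) is boosted to 3.3× activity: 0.21 × 3.3 = 0.693.
Non-CYP routes (21%) are unchanged.
New clearance relative to baseline: 1.972 + 0.693 + 0.21 = 2.875.
Dividing the baseline by the relative clearance: 11.2 / 2.875 = 3.90 μg/mL.

3.90 μg/mL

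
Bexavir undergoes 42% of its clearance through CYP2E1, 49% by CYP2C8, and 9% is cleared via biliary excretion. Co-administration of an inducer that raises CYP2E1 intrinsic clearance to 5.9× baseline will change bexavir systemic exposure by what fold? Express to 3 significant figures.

0.327

The CYP2E1 pathway (42% of clearance) is boosted to 5.9× activity: 0.42 × 5.9 = 2.478.
CYP2C8 (49%) and the residual 9% are unaffected.
Relative clearance = 2.478 + 0.49 + 0.09 = 3.058.
Since systemic exposure ∝ 1/CL, the ratio is 1 / 3.058 = 0.327.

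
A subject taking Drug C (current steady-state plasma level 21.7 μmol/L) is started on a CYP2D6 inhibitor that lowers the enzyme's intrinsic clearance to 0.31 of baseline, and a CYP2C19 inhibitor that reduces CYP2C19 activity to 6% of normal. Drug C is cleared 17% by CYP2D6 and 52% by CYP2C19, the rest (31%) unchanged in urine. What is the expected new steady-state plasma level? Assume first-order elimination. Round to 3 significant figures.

CYP2D6: 0.17 × 0.31 = 0.0527
CYP2C19: 0.52 × 0.06 = 0.0312
Other: 0.31 (unchanged)
CL_new/CL_old = 0.0527 + 0.0312 + 0.31 = 0.3939.
Dividing the baseline by the relative clearance: 21.7 / 0.3939 = 55.1 μmol/L.

55.1 μmol/L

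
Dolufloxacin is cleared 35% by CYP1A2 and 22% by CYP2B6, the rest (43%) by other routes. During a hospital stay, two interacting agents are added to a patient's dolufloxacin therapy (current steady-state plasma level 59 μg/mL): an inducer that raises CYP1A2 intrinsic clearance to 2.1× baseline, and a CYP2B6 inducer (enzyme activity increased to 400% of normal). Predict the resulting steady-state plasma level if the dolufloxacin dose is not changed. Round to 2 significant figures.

29 μg/mL

The CYP1A2 pathway (35% of clearance) rises to 2.1× activity: 0.35 × 2.1 = 0.735.
The CYP2B6 pathway (22% of clearance) rises to 4× activity: 0.22 × 4 = 0.88.
The remaining 43% of clearance is unaffected.
New clearance relative to baseline: 0.735 + 0.88 + 0.43 = 2.045.
New steady-state plasma level = 59 / 2.045 = 29 μg/mL (concentration scales inversely with clearance).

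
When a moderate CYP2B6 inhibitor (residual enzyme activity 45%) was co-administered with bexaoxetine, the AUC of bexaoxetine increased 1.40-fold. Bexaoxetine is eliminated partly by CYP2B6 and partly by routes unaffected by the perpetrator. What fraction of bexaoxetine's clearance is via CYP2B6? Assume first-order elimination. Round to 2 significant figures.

CL'/CL = 1 / 1.40 = 0.7143
0.45·fm + (1 − fm) = 0.7143
fm = (0.7143 − 1) / (0.45 − 1) = 0.52

0.52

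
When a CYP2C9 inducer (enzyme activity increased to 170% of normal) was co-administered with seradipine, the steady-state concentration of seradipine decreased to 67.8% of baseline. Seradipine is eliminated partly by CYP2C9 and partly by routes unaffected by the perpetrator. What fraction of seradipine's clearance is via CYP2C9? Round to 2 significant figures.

CL'/CL = 1 / 0.678 = 1.475
1.7·fm + (1 − fm) = 1.475
fm = (1.475 − 1) / (1.7 − 1) = 0.68

0.68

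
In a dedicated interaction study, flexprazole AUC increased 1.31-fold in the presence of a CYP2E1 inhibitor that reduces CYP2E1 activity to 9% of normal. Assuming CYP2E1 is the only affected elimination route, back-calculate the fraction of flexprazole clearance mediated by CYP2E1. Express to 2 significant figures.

0.26

Call the CYP2E1 fraction fm. After the interaction, CL_new/CL_old = fm × 0.09 + (1 − fm).
AUC ratio = 1 / (new CL fraction), so new CL fraction = 1 / 1.31 = 0.7634.
fm × 0.09 + 1 − fm = 0.7634  ⇒  fm × (0.09 − 1) = −0.2366  ⇒  fm = 0.26.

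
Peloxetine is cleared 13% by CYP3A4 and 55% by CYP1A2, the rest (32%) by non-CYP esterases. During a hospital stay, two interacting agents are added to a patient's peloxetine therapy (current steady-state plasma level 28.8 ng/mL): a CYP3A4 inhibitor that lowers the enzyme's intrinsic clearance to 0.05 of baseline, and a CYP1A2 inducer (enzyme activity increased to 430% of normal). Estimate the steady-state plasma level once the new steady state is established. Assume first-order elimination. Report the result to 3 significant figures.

CYP3A4: 0.13 × 0.05 = 0.0065
CYP1A2: 0.55 × 4.3 = 2.365
Other: 0.32 (unchanged)
Relative clearance = 0.0065 + 2.365 + 0.32 = 2.6915.
Dividing the baseline by the relative clearance: 28.8 / 2.6915 = 10.7 ng/mL.

10.7 ng/mL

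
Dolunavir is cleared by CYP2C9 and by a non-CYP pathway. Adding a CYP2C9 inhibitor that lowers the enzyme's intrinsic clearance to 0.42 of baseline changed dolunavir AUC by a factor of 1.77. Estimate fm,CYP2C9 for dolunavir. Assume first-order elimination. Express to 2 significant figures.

0.75

CL'/CL = 1 / 1.77 = 0.565
0.42·fm + (1 − fm) = 0.565
fm = (0.565 − 1) / (0.42 − 1) = 0.75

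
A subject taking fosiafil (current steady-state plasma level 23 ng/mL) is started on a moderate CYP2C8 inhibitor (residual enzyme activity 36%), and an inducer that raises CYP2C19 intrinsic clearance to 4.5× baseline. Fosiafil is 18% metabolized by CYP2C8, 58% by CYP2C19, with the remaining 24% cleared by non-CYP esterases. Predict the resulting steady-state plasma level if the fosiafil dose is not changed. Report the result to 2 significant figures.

CYP2C8: 0.18 × 0.36 = 0.0648
CYP2C19: 0.58 × 4.5 = 2.61
Other: 0.24 (unchanged)
Relative clearance = 0.0648 + 2.61 + 0.24 = 2.9148.
New steady-state plasma level = 23 / 2.9148 = 7.9 ng/mL (concentration scales inversely with clearance).

7.9 ng/mL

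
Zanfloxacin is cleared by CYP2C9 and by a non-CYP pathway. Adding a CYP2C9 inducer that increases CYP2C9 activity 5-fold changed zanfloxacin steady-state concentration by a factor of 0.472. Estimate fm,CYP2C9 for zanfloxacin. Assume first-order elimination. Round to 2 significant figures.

Write x for the fraction cleared via CYP2C9. The observed steady-state concentration change means clearance rose to 1/0.472 = 2.119 of baseline.
Setting x·5 + (1 − x) = 2.119 and solving: x = (2.119 − 1)/(5 − 1) = 0.28.

0.28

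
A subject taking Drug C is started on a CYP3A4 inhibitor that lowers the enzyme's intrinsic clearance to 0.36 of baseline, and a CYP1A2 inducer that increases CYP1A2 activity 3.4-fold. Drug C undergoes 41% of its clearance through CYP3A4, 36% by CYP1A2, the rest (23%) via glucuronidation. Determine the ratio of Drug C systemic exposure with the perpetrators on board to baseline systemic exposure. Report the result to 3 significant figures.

0.624

The CYP3A4 pathway (41% of clearance) falls to 0.36× activity: 0.41 × 0.36 = 0.1476.
The CYP1A2 pathway (36% of clearance) is boosted to 3.4× activity: 0.36 × 3.4 = 1.224.
The remaining 23% of clearance is unaffected.
New clearance relative to baseline: 0.1476 + 1.224 + 0.23 = 1.6016.
Net systemic exposure ratio = 1 / 1.6016 = 0.624.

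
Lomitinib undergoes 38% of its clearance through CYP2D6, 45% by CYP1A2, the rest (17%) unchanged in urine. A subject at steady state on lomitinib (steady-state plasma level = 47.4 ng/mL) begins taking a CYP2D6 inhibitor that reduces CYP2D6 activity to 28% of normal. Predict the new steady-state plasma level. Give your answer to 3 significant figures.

65.3 ng/mL

The CYP2D6 pathway (38% of clearance) falls to 0.28× activity: 0.38 × 0.28 = 0.1064.
CYP1A2 (45%) and the residual 17% are unaffected.
Relative clearance = 0.1064 + 0.45 + 0.17 = 0.7264.
New steady-state plasma level = baseline ÷ relative clearance = 47.4 / 0.7264 = 65.3 ng/mL.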